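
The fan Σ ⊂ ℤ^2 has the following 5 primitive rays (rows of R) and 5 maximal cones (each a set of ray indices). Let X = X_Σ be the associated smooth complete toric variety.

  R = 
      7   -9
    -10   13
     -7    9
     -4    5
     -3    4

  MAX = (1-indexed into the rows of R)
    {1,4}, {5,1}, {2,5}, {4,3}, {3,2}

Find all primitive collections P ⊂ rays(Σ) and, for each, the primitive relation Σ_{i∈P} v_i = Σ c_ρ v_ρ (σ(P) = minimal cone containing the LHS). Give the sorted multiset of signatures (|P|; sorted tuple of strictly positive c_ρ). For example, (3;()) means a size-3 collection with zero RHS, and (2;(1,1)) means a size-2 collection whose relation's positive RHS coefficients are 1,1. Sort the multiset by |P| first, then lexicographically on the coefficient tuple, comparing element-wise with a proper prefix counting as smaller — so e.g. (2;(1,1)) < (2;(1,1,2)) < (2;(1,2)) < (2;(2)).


Σ has 5 primitive collections:

  P = {1,3}:  v_{1} + v_{3} = 0  ⟹  sig = (2;())
  P = {1,2}:  v_{1} + v_{2} = v_{5}  ⟹  sig = (2;(1))
  P = {3,5}:  v_{3} + v_{5} = v_{2}  ⟹  sig = (2;(1))
  P = {4,5}:  v_{4} + v_{5} = v_{3}  ⟹  sig = (2;(1))
  P = {2,4}:  v_{2} + v_{4} = 2·v_{3}  ⟹  sig = (2;(2))

Signatures (|P|; sorted positive RHS coefficients), sorted:
    (2;())
    (2;(1))
    (2;(1))
    (2;(1))
    (2;(2))


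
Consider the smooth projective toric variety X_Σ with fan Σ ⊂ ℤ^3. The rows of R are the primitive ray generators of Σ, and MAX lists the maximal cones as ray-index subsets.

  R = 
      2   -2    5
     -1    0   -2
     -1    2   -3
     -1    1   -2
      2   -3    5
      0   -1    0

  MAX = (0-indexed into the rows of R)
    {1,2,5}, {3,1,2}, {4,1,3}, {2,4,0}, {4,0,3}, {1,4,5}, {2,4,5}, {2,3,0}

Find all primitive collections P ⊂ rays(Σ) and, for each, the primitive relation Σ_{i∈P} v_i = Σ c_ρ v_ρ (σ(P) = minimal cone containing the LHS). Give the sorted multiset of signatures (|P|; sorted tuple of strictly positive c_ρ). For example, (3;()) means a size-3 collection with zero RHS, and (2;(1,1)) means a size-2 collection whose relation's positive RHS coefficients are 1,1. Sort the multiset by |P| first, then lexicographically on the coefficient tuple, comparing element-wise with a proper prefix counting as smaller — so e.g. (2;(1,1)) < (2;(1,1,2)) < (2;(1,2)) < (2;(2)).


5 collections generate NE(X_Σ); each relation:

  P={0,5}:  v_{0} + v_{5} = v_{4}  ⟹  sig = (2;(1))
  P={3,5}:  v_{3} + v_{5} = v_{1}  ⟹  sig = (2;(1))
  P={0,1}:  v_{0} + v_{1} = v_{3} + v_{4}  ⟹  sig = (2;(1,1))
  P={2,3,4}:  v_{2} + v_{3} + v_{4} = 0  ⟹  sig = (3;())
  P={1,2,4}:  v_{1} + v_{2} + v_{4} = v_{5}  ⟹  sig = (3;(1))

Signatures (|P|; sorted positive RHS coefficients), sorted:
{ (2;(1)) ×2,  (2;(1,1)),  (3;()),  (3;(1)) }


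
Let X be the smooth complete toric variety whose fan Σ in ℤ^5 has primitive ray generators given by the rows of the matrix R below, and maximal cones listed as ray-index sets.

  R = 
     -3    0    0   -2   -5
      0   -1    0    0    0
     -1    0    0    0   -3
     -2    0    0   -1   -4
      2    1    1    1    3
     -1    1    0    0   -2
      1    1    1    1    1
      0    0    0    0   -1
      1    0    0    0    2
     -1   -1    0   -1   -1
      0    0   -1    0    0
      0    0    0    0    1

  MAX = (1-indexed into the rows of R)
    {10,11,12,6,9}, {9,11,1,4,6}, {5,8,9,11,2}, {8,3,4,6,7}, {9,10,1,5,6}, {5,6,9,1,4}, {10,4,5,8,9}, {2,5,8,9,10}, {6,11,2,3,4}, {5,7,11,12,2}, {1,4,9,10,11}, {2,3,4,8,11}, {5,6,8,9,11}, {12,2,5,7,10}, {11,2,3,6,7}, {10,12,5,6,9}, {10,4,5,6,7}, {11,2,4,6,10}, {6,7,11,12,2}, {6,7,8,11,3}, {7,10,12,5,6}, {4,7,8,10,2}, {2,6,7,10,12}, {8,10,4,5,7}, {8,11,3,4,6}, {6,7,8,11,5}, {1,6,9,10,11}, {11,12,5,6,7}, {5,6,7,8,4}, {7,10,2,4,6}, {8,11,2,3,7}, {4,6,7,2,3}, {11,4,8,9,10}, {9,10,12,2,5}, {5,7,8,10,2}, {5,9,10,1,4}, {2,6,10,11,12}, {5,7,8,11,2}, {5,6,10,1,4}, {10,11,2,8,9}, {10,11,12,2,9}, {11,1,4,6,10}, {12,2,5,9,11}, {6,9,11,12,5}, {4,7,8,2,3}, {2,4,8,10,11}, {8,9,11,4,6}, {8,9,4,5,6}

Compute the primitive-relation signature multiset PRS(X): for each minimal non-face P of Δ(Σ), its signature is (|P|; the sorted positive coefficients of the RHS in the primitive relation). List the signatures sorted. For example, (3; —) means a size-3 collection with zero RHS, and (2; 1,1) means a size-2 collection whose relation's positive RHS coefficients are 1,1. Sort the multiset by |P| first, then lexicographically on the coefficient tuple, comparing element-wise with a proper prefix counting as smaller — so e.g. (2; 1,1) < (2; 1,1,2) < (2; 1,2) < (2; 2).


Primitive collections (24):

  {8,12}:  v_{8} + v_{12} = 0 — sig = (2; —)
  {3,9}:  v_{3} + v_{9} = v_{8} — sig = (2; 1)
  {7,9}:  v_{7} + v_{9} = v_{5} — sig = (2; 1)
  {1,2}:  v_{1} + v_{2} = v_{4} + v_{10} — sig = (2; 1,1)
  {3,5}:  v_{3} + v_{5} = v_{7} + v_{8} — sig = (2; 1,1)
  {3,10}:  v_{3} + v_{10} = v_{2} + v_{4} — sig = (2; 1,1)
  {3,12}:  v_{3} + v_{12} = v_{2} + v_{6} — sig = (2; 1,1)
  {4,12}:  v_{4} + v_{12} = v_{6} + v_{10} — sig = (2; 1,1)
  {1,7}:  v_{1} + v_{7} = v_{4} + v_{5} + v_{6} + v_{10} — sig = (2; 1,1,1,1)
  {1,8}:  v_{1} + v_{8} = 2·v_{4} + v_{9} — sig = (2; 1,2)
  {1,12}:  v_{1} + v_{12} = 2·v_{6} + v_{9} + 2·v_{10} — sig = (2; 1,2,2)
  {1,3}:  v_{1} + v_{3} = 2·v_{4} — sig = (2; 2)
  {2,6,9}:  v_{2} + v_{6} + v_{9} = 0 — sig = (3; —)
  {7,10,11}:  v_{7} + v_{10} + v_{11} = 0 — sig = (3; —)
  {2,5,6}:  v_{2} + v_{5} + v_{6} = v_{7} — sig = (3; 1)
  {2,6,8}:  v_{2} + v_{6} + v_{8} = v_{3} — sig = (3; 1)
  {5,10,11}:  v_{5} + v_{10} + v_{11} = v_{9} — sig = (3; 1)
  {6,8,10}:  v_{6} + v_{8} + v_{10} = v_{4} — sig = (3; 1)
  {2,4,9}:  v_{2} + v_{4} + v_{9} = v_{8} + v_{10} — sig = (3; 1,1)
  {4,7,11}:  v_{4} + v_{7} + v_{11} = v_{6} + v_{8} — sig = (3; 1,1)
  {2,4,5}:  v_{2} + v_{4} + v_{5} = v_{7} + v_{8} + v_{10} — sig = (3; 1,1,1)
  {4,5,11}:  v_{4} + v_{5} + v_{11} = v_{6} + v_{8} + v_{9} — sig = (3; 1,1,1)
  {1,5,11}:  v_{1} + v_{5} + v_{11} = v_{4} + v_{6} + 2·v_{9} — sig = (3; 1,1,2)
  {4,6,9,10}:  v_{4} + v_{6} + v_{9} + v_{10} = v_{1} — sig = (4; 1)

Hence PRS(X_Σ) =
    (2; —)
    (2; 1)
    (2; 1)
    (2; 1,1)
    (2; 1,1)
    (2; 1,1)
    (2; 1,1)
    (2; 1,1)
    (2; 1,1,1,1)
    (2; 1,2)
    (2; 1,2,2)
    (2; 2)
    (3; —)
    (3; —)
    (3; 1)
    (3; 1)
    (3; 1)
    (3; 1)
    (3; 1,1)
    (3; 1,1)
    (3; 1,1,1)
    (3; 1,1,1)
    (3; 1,1,2)
    (4; 1)


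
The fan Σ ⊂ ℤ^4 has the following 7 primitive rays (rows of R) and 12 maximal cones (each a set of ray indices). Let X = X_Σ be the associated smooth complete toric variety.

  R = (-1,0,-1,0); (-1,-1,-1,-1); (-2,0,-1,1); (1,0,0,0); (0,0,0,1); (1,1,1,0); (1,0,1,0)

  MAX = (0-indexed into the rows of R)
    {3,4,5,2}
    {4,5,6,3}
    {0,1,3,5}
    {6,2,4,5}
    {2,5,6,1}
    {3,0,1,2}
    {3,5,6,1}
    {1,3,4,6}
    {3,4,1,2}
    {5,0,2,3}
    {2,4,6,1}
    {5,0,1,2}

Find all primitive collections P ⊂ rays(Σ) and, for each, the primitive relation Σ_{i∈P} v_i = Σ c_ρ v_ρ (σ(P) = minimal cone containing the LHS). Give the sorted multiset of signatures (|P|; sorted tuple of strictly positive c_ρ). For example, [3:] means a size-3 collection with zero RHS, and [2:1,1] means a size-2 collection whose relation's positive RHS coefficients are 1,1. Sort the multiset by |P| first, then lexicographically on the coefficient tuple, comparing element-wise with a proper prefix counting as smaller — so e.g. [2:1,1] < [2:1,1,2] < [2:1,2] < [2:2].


Δ(Σ) — 7 vertices, 5 min non-faces:

  P={0,6}:  v_{0} + v_{6} = 0  so sig = [2:]
  P={0,4}:  v_{0} + v_{4} = v_{2} + v_{3}  so sig = [2:1,1]
  P={1,4,5}:  v_{1} + v_{4} + v_{5} = 0  so sig = [3:]
  P={2,3,6}:  v_{2} + v_{3} + v_{6} = v_{4}  so sig = [3:1]
  P={1,2,3,5}:  v_{1} + v_{2} + v_{3} + v_{5} = v_{0}  so sig = [4:1]

Sorted signature multiset PRS(X):
    [2:]
    [2:1,1]
    [3:]
    [3:1]
    [4:1]


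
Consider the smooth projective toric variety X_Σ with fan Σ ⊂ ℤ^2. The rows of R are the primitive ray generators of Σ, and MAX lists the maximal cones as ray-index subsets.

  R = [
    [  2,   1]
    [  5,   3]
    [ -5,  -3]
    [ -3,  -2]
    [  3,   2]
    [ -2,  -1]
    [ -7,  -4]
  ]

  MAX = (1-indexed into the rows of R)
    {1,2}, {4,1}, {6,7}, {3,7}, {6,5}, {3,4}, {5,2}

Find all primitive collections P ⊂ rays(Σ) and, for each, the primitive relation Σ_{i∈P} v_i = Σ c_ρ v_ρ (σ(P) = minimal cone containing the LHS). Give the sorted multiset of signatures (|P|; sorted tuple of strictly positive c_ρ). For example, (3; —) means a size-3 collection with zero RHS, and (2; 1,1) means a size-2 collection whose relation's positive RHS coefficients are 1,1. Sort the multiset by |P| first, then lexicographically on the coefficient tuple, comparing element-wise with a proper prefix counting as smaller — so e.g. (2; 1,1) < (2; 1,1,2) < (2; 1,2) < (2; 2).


Primitive collections (14):

  • {1,6}:  v_{1} + v_{6} = 0  ⇒ sig = (2; —)
  • {2,3}:  v_{2} + v_{3} = 0  ⇒ sig = (2; —)
  • {4,5}:  v_{4} + v_{5} = 0  ⇒ sig = (2; —)
  • {1,3}:  v_{1} + v_{3} = v_{4}  ⇒ sig = (2; 1)
  • {1,5}:  v_{1} + v_{5} = v_{2}  ⇒ sig = (2; 1)
  • {1,7}:  v_{1} + v_{7} = v_{3}  ⇒ sig = (2; 1)
  • {2,4}:  v_{2} + v_{4} = v_{1}  ⇒ sig = (2; 1)
  • {2,6}:  v_{2} + v_{6} = v_{5}  ⇒ sig = (2; 1)
  • {2,7}:  v_{2} + v_{7} = v_{6}  ⇒ sig = (2; 1)
  • {3,5}:  v_{3} + v_{5} = v_{6}  ⇒ sig = (2; 1)
  • {3,6}:  v_{3} + v_{6} = v_{7}  ⇒ sig = (2; 1)
  • {4,6}:  v_{4} + v_{6} = v_{3}  ⇒ sig = (2; 1)
  • {4,7}:  v_{4} + v_{7} = 2·v_{3}  ⇒ sig = (2; 2)
  • {5,7}:  v_{5} + v_{7} = 2·v_{6}  ⇒ sig = (2; 2)

Signatures (|P|; sorted positive RHS coefficients), sorted:
    |P|=2: 14 collections, coeffs (), (), (), (1), (1), (1), (1), (1), (1), (1), (1), (1), (2), (2)


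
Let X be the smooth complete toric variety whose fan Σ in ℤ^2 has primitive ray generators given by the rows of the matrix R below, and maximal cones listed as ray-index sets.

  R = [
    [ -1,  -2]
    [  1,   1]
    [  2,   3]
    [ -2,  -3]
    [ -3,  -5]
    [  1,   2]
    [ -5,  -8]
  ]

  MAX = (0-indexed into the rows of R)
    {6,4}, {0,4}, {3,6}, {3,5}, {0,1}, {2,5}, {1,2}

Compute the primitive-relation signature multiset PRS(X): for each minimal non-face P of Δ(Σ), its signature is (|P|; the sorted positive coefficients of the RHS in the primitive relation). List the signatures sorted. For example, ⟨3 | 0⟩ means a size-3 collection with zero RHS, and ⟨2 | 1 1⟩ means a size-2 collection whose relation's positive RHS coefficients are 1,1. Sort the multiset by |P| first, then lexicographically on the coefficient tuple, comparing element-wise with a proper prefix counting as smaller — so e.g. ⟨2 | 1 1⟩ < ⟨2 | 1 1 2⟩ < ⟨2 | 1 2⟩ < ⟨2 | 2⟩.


The 14 primitive collections of Σ (r=7, n=2):

  P = {0,5}:  v_{0} + v_{5} = 0  so sig = ⟨2 | 0⟩
  P = {2,3}:  v_{2} + v_{3} = 0  so sig = ⟨2 | 0⟩
  P = {0,2}:  v_{0} + v_{2} = v_{1}  so sig = ⟨2 | 1⟩
  P = {0,3}:  v_{0} + v_{3} = v_{4}  so sig = ⟨2 | 1⟩
  P = {1,3}:  v_{1} + v_{3} = v_{0}  so sig = ⟨2 | 1⟩
  P = {1,5}:  v_{1} + v_{5} = v_{2}  so sig = ⟨2 | 1⟩
  P = {2,4}:  v_{2} + v_{4} = v_{0}  so sig = ⟨2 | 1⟩
  P = {2,6}:  v_{2} + v_{6} = v_{4}  so sig = ⟨2 | 1⟩
  P = {3,4}:  v_{3} + v_{4} = v_{6}  so sig = ⟨2 | 1⟩
  P = {4,5}:  v_{4} + v_{5} = v_{3}  so sig = ⟨2 | 1⟩
  P = {1,6}:  v_{1} + v_{6} = v_{0} + v_{4}  so sig = ⟨2 | 1 1⟩
  P = {0,6}:  v_{0} + v_{6} = 2·v_{4}  so sig = ⟨2 | 2⟩
  P = {1,4}:  v_{1} + v_{4} = 2·v_{0}  so sig = ⟨2 | 2⟩
  P = {5,6}:  v_{5} + v_{6} = 2·v_{3}  so sig = ⟨2 | 2⟩

Hence PRS(X_Σ) =
    |P|=2: 14 collections, coeffs (), (), (1), (1), (1), (1), (1), (1), (1), (1), (1,1), (2), (2), (2)


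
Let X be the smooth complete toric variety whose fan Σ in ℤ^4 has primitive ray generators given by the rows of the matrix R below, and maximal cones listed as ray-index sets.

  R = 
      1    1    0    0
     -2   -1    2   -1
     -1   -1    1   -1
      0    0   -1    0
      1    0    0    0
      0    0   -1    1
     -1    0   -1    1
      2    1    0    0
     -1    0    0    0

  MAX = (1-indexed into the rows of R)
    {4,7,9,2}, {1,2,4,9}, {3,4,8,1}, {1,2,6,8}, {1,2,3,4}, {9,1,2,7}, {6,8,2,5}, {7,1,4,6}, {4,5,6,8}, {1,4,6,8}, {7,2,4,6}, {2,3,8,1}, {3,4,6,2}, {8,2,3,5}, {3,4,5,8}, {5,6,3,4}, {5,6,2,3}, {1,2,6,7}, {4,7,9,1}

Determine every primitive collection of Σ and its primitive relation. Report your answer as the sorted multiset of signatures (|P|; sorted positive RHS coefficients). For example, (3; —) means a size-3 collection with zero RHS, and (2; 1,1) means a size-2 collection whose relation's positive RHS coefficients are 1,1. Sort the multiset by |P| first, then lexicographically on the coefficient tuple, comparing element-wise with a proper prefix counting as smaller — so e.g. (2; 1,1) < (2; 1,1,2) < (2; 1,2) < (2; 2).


|primitive collections| = 14. Relations:

  P={5,9}:  v_{5} + v_{9} = 0  ⟹  sig = (2; —)
  P={1,5}:  v_{1} + v_{5} = v_{8}  ⟹  sig = (2; 1)
  P={5,7}:  v_{5} + v_{7} = v_{6}  ⟹  sig = (2; 1)
  P={6,9}:  v_{6} + v_{9} = v_{7}  ⟹  sig = (2; 1)
  P={8,9}:  v_{8} + v_{9} = v_{1}  ⟹  sig = (2; 1)
  P={3,9}:  v_{3} + v_{9} = v_{2} + v_{4}  ⟹  sig = (2; 1,1)
  P={7,8}:  v_{7} + v_{8} = v_{1} + v_{6}  ⟹  sig = (2; 1,1)
  P={3,7}:  v_{3} + v_{7} = v_{2} + v_{4} + v_{6}  ⟹  sig = (2; 1,1,1)
  P={1,3,6}:  v_{1} + v_{3} + v_{6} = 0  ⟹  sig = (3; —)
  P={2,4,5}:  v_{2} + v_{4} + v_{5} = v_{3}  ⟹  sig = (3; 1)
  P={3,6,8}:  v_{3} + v_{6} + v_{8} = v_{5}  ⟹  sig = (3; 1)
  P={2,4,8}:  v_{2} + v_{4} + v_{8} = v_{1} + v_{3}  ⟹  sig = (3; 1,1)
  P={1,2,4,6}:  v_{1} + v_{2} + v_{4} + v_{6} = v_{9}  ⟹  sig = (4; 1)
  P={1,2,4,7}:  v_{1} + v_{2} + v_{4} + v_{7} = 2·v_{9}  ⟹  sig = (4; 2)

Sorted signature multiset PRS(X):
    |P|=2: 8 collections, coeffs (), (1), (1), (1), (1), (1,1), (1,1), (1,1,1)
    |P|=3: 4 collections, coeffs (), (1), (1), (1,1)
    |P|=4: 2 collections, coeffs (1), (2)


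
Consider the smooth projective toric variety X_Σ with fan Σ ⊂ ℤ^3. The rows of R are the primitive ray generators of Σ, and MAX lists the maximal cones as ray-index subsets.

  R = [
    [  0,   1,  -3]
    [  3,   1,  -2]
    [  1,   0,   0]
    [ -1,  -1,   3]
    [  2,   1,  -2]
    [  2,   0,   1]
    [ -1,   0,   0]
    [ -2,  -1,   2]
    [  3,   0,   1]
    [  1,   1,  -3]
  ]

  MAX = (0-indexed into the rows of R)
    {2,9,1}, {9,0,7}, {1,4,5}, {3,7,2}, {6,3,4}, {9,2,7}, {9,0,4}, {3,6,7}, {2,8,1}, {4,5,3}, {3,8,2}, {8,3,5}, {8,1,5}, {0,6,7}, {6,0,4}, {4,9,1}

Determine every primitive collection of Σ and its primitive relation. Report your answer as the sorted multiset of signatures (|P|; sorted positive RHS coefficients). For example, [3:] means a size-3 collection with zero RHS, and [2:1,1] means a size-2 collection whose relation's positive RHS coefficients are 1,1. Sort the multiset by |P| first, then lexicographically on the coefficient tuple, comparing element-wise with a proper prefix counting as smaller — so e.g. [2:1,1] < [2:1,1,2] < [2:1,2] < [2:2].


The 21 primitive collections of Σ (r=10, n=3):

  • {2,6}:  v_{2} + v_{6} = 0  ⟹  sig = [2:]
  • {3,9}:  v_{3} + v_{9} = 0  ⟹  sig = [2:]
  • {4,7}:  v_{4} + v_{7} = 0  ⟹  sig = [2:]
  • {0,2}:  v_{0} + v_{2} = v_{9}  ⟹  sig = [2:1]
  • {0,3}:  v_{0} + v_{3} = v_{6}  ⟹  sig = [2:1]
  • {0,5}:  v_{0} + v_{5} = v_{4}  ⟹  sig = [2:1]
  • {0,8}:  v_{0} + v_{8} = v_{1}  ⟹  sig = [2:1]
  • {1,3}:  v_{1} + v_{3} = v_{5}  ⟹  sig = [2:1]
  • {1,6}:  v_{1} + v_{6} = v_{4}  ⟹  sig = [2:1]
  • {1,7}:  v_{1} + v_{7} = v_{2}  ⟹  sig = [2:1]
  • {2,4}:  v_{2} + v_{4} = v_{1}  ⟹  sig = [2:1]
  • {2,5}:  v_{2} + v_{5} = v_{8}  ⟹  sig = [2:1]
  • {5,9}:  v_{5} + v_{9} = v_{1}  ⟹  sig = [2:1]
  • {6,8}:  v_{6} + v_{8} = v_{5}  ⟹  sig = [2:1]
  • {6,9}:  v_{6} + v_{9} = v_{0}  ⟹  sig = [2:1]
  • {0,1}:  v_{0} + v_{1} = v_{4} + v_{9}  ⟹  sig = [2:1,1]
  • {4,8}:  v_{4} + v_{8} = v_{1} + v_{5}  ⟹  sig = [2:1,1]
  • {5,6}:  v_{5} + v_{6} = v_{3} + v_{4}  ⟹  sig = [2:1,1]
  • {5,7}:  v_{5} + v_{7} = v_{2} + v_{3}  ⟹  sig = [2:1,1]
  • {8,9}:  v_{8} + v_{9} = v_{1} + v_{2}  ⟹  sig = [2:1,1]
  • {7,8}:  v_{7} + v_{8} = 2·v_{2} + v_{3}  ⟹  sig = [2:1,2]

Sorted signature multiset PRS(X):
{ [2:] ×3,  [2:1] ×12,  [2:1,1] ×5,  [2:1,2] }


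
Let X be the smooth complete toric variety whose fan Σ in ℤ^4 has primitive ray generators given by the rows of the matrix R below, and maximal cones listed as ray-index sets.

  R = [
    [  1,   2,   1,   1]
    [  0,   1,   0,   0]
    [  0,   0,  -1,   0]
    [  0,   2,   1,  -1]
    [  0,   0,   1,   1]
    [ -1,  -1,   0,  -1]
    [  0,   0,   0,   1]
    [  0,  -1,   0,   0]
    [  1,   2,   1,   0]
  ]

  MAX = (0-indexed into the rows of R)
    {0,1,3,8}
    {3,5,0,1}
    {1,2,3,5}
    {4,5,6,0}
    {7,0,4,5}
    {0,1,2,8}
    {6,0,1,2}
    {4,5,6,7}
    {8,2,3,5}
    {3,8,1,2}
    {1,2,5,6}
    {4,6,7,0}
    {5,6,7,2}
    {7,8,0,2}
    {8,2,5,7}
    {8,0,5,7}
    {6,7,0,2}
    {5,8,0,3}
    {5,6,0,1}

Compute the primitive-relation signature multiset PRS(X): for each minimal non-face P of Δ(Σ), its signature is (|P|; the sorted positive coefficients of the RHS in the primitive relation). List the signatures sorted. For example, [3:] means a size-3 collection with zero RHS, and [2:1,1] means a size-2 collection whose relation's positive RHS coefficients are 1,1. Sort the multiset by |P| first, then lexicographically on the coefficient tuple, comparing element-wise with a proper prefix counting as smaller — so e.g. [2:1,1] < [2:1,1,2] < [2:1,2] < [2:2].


Primitive collections (12):

  P={1,7}:  v_{1} + v_{7} = 0 — sig = [2:]
  P={2,4}:  v_{2} + v_{4} = v_{6} — sig = [2:1]
  P={6,8}:  v_{6} + v_{8} = v_{0} — sig = [2:1]
  P={3,7}:  v_{3} + v_{7} = v_{5} + v_{8} — sig = [2:1,1]
  P={1,4}:  v_{1} + v_{4} = v_{0} + v_{5} + v_{6} — sig = [2:1,1,1]
  P={3,6}:  v_{3} + v_{6} = v_{0} + v_{1} + v_{5} — sig = [2:1,1,1]
  P={4,8}:  v_{4} + v_{8} = 2·v_{0} + v_{5} + v_{7} — sig = [2:1,1,2]
  P={3,4}:  v_{3} + v_{4} = 2·v_{0} + 2·v_{5} — sig = [2:2,2]
  P={0,2,5}:  v_{0} + v_{2} + v_{5} = v_{1} — sig = [3:1]
  P={1,5,8}:  v_{1} + v_{5} + v_{8} = v_{3} — sig = [3:1]
  P={0,2,3}:  v_{0} + v_{2} + v_{3} = 2·v_{1} + v_{8} — sig = [3:1,2]
  P={0,5,6,7}:  v_{0} + v_{5} + v_{6} + v_{7} = v_{4} — sig = [4:1]

so the primitive-relation signature multiset is
    [2:]
    [2:1]
    [2:1]
    [2:1,1]
    [2:1,1,1]
    [2:1,1,1]
    [2:1,1,2]
    [2:2,2]
    [3:1]
    [3:1]
    [3:1,2]
    [4:1]


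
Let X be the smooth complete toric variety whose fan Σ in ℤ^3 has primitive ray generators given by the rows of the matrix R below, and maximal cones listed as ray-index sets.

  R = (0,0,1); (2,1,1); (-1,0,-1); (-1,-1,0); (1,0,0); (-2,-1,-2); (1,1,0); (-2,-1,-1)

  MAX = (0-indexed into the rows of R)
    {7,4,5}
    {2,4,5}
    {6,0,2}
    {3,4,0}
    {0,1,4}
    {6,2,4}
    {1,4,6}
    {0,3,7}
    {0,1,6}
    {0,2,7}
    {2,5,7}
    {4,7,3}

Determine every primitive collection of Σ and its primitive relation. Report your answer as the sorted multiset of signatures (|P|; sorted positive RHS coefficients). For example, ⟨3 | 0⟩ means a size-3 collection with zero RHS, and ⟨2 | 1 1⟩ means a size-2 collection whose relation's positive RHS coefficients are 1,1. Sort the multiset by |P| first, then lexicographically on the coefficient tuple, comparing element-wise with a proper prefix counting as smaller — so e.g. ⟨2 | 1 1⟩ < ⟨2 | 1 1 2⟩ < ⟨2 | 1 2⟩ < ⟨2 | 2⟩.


14 minimal non-faces of Δ(Σ) (on 8 rays):

  P={1,7}:  v_{1} + v_{7} = 0  →  sig = ⟨2 | 0⟩
  P={3,6}:  v_{3} + v_{6} = 0  →  sig = ⟨2 | 0⟩
  P={0,5}:  v_{0} + v_{5} = v_{7}  →  sig = ⟨2 | 1⟩
  P={1,2}:  v_{1} + v_{2} = v_{6}  →  sig = ⟨2 | 1⟩
  P={2,3}:  v_{2} + v_{3} = v_{7}  →  sig = ⟨2 | 1⟩
  P={6,7}:  v_{6} + v_{7} = v_{2}  →  sig = ⟨2 | 1⟩
  P={1,3}:  v_{1} + v_{3} = v_{0} + v_{4}  →  sig = ⟨2 | 1 1⟩
  P={1,5}:  v_{1} + v_{5} = v_{2} + v_{4}  →  sig = ⟨2 | 1 1⟩
  P={3,5}:  v_{3} + v_{5} = v_{4} + 2·v_{7}  →  sig = ⟨2 | 1 2⟩
  P={5,6}:  v_{5} + v_{6} = 2·v_{2} + v_{4}  →  sig = ⟨2 | 1 2⟩
  P={0,2,4}:  v_{0} + v_{2} + v_{4} = 0  →  sig = ⟨3 | 0⟩
  P={0,4,6}:  v_{0} + v_{4} + v_{6} = v_{1}  →  sig = ⟨3 | 1⟩
  P={0,4,7}:  v_{0} + v_{4} + v_{7} = v_{3}  →  sig = ⟨3 | 1⟩
  P={2,4,7}:  v_{2} + v_{4} + v_{7} = v_{5}  →  sig = ⟨3 | 1⟩

so the primitive-relation signature multiset is
    ⟨2 | 0⟩
    ⟨2 | 0⟩
    ⟨2 | 1⟩
    ⟨2 | 1⟩
    ⟨2 | 1⟩
    ⟨2 | 1⟩
    ⟨2 | 1 1⟩
    ⟨2 | 1 1⟩
    ⟨2 | 1 2⟩
    ⟨2 | 1 2⟩
    ⟨3 | 0⟩
    ⟨3 | 1⟩
    ⟨3 | 1⟩
    ⟨3 | 1⟩


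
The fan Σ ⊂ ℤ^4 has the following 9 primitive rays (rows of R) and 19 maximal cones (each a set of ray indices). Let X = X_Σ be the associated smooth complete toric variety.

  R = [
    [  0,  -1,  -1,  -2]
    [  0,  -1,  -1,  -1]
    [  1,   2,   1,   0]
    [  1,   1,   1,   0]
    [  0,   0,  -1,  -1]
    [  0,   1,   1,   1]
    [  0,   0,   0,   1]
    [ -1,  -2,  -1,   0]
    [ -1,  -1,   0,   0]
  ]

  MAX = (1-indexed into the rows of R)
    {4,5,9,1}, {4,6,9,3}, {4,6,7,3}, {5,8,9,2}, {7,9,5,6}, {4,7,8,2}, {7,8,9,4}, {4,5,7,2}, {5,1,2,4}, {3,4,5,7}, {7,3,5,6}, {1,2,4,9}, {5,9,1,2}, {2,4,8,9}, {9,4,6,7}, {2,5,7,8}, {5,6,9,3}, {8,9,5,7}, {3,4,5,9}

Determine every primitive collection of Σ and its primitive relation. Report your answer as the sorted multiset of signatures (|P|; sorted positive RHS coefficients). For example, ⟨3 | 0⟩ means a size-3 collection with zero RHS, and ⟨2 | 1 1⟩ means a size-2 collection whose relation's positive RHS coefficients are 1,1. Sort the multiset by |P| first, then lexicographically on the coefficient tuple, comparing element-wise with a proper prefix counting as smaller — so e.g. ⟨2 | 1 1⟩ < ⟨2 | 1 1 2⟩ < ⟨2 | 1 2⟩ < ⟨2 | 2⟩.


The 14 primitive collections of Σ (r=9, n=4):

  P={2,6}:  v_{2} + v_{6} = 0  ⟹  sig = ⟨2 | 0⟩
  P={3,8}:  v_{3} + v_{8} = 0  ⟹  sig = ⟨2 | 0⟩
  P={1,7}:  v_{1} + v_{7} = v_{2}  ⟹  sig = ⟨2 | 1⟩
  P={2,3}:  v_{2} + v_{3} = v_{4} + v_{5}  ⟹  sig = ⟨2 | 1 1⟩
  P={6,8}:  v_{6} + v_{8} = v_{7} + v_{9}  ⟹  sig = ⟨2 | 1 1⟩
  P={1,6}:  v_{1} + v_{6} = v_{4} + v_{5} + v_{9}  ⟹  sig = ⟨2 | 1 1 1⟩
  P={1,8}:  v_{1} + v_{8} = 2·v_{2} + v_{9}  ⟹  sig = ⟨2 | 1 2⟩
  P={1,3}:  v_{1} + v_{3} = 2·v_{4} + 2·v_{5} + v_{9}  ⟹  sig = ⟨2 | 1 2 2⟩
  P={2,7,9}:  v_{2} + v_{7} + v_{9} = v_{8}  ⟹  sig = ⟨3 | 1⟩
  P={3,7,9}:  v_{3} + v_{7} + v_{9} = v_{6}  ⟹  sig = ⟨3 | 1⟩
  P={4,5,6}:  v_{4} + v_{5} + v_{6} = v_{3}  ⟹  sig = ⟨3 | 1⟩
  P={4,5,8}:  v_{4} + v_{5} + v_{8} = v_{2}  ⟹  sig = ⟨3 | 1⟩
  P={4,5,7,9}:  v_{4} + v_{5} + v_{7} + v_{9} = 0  ⟹  sig = ⟨4 | 0⟩
  P={2,4,5,9}:  v_{2} + v_{4} + v_{5} + v_{9} = v_{1}  ⟹  sig = ⟨4 | 1⟩

so the primitive-relation signature multiset is
    ⟨2 | 0⟩
    ⟨2 | 0⟩
    ⟨2 | 1⟩
    ⟨2 | 1 1⟩
    ⟨2 | 1 1⟩
    ⟨2 | 1 1 1⟩
    ⟨2 | 1 2⟩
    ⟨2 | 1 2 2⟩
    ⟨3 | 1⟩
    ⟨3 | 1⟩
    ⟨3 | 1⟩
    ⟨3 | 1⟩
    ⟨4 | 0⟩
    ⟨4 | 1⟩


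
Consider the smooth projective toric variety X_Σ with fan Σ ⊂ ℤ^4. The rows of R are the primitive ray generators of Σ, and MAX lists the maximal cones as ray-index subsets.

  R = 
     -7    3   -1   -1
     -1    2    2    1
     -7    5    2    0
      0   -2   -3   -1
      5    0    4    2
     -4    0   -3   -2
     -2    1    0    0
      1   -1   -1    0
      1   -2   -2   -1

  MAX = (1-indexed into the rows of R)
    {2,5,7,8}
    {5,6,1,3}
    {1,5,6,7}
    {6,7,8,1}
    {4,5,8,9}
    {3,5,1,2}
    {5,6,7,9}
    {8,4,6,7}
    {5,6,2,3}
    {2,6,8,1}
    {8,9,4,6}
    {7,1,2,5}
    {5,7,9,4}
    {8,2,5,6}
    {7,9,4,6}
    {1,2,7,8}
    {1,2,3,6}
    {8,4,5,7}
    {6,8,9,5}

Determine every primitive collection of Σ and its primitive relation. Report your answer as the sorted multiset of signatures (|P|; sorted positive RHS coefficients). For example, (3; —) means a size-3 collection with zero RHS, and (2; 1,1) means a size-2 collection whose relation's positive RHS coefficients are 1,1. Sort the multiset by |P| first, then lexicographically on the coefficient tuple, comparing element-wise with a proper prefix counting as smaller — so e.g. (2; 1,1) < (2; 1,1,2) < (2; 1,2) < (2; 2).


14 minimal non-faces of Δ(Σ) (on 9 rays):

  P={2,9}:  v_{2} + v_{9} = 0  so sig = (2; —)
  P={3,4}:  v_{3} + v_{4} = v_{1}  so sig = (2; 1)
  P={1,9}:  v_{1} + v_{9} = v_{6} + v_{7}  so sig = (2; 1,1)
  P={2,4}:  v_{2} + v_{4} = v_{7} + v_{8}  so sig = (2; 1,1)
  P={3,9}:  v_{3} + v_{9} = v_{1} + v_{5} + v_{6}  so sig = (2; 1,1,1)
  P={1,4}:  v_{1} + v_{4} = v_{6} + 2·v_{7} + v_{8}  so sig = (2; 1,1,2)
  P={3,7}:  v_{3} + v_{7} = 2·v_{1} + v_{5}  so sig = (2; 1,2)
  P={3,8}:  v_{3} + v_{8} = 2·v_{2} + v_{6}  so sig = (2; 1,2)
  P={1,5,8}:  v_{1} + v_{5} + v_{8} = v_{2}  so sig = (3; 1)
  P={2,6,7}:  v_{2} + v_{6} + v_{7} = v_{1}  so sig = (3; 1)
  P={4,5,6}:  v_{4} + v_{5} + v_{6} = v_{9}  so sig = (3; 1)
  P={7,8,9}:  v_{7} + v_{8} + v_{9} = v_{4}  so sig = (3; 1)
  P={5,6,7,8}:  v_{5} + v_{6} + v_{7} + v_{8} = 0  so sig = (4; —)
  P={1,2,5,6}:  v_{1} + v_{2} + v_{5} + v_{6} = v_{3}  so sig = (4; 1)

Signatures (|P|; sorted positive RHS coefficients), sorted:
    (2; —)
    (2; 1)
    (2; 1,1)
    (2; 1,1)
    (2; 1,1,1)
    (2; 1,1,2)
    (2; 1,2)
    (2; 1,2)
    (3; 1)
    (3; 1)
    (3; 1)
    (3; 1)
    (4; —)
    (4; 1)


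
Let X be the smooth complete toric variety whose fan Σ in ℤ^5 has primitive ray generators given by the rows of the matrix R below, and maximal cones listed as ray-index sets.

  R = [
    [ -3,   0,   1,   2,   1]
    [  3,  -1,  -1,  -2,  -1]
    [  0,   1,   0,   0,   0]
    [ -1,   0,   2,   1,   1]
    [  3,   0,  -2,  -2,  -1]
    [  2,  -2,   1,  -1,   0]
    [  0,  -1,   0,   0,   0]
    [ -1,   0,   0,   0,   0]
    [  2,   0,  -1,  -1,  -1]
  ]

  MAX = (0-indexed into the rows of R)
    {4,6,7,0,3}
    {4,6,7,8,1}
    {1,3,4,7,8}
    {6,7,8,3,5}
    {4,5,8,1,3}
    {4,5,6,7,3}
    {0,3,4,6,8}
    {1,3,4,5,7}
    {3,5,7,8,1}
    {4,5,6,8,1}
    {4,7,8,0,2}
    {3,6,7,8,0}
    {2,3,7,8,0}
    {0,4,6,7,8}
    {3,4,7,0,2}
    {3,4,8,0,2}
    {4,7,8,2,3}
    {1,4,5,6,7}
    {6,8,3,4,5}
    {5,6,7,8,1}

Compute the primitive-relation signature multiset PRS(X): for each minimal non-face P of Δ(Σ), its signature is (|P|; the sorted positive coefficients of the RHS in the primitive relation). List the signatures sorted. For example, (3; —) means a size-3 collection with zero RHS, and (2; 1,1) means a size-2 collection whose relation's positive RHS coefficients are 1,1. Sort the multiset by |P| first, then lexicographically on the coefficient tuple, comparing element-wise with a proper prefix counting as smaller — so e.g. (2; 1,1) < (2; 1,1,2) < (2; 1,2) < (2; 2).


|primitive collections| = 9. Relations:

  P = {2,6}:  v_{2} + v_{6} = 0 ; sig = (2; —)
  P = {0,1}:  v_{0} + v_{1} = v_{6} ; sig = (2; 1)
  P = {2,5}:  v_{2} + v_{5} = v_{1} + v_{3} ; sig = (2; 1,1)
  P = {1,2}:  v_{1} + v_{2} = v_{3} + v_{4} + v_{7} + v_{8} ; sig = (2; 1,1,1,1)
  P = {0,5}:  v_{0} + v_{5} = v_{3} + 2·v_{6} ; sig = (2; 1,2)
  P = {1,3,6}:  v_{1} + v_{3} + v_{6} = v_{5} ; sig = (3; 1)
  P = {4,5,7,8}:  v_{4} + v_{5} + v_{7} + v_{8} = 2·v_{1} ; sig = (4; 2)
  P = {0,3,4,7,8}:  v_{0} + v_{3} + v_{4} + v_{7} + v_{8} = 0 ; sig = (5; —)
  P = {3,4,6,7,8}:  v_{3} + v_{4} + v_{6} + v_{7} + v_{8} = v_{1} ; sig = (5; 1)

Signatures (|P|; sorted positive RHS coefficients), sorted:
{ (2; —),  (2; 1),  (2; 1,1),  (2; 1,1,1,1),  (2; 1,2),  (3; 1),  (4; 2),  (5; —),  (5; 1) }


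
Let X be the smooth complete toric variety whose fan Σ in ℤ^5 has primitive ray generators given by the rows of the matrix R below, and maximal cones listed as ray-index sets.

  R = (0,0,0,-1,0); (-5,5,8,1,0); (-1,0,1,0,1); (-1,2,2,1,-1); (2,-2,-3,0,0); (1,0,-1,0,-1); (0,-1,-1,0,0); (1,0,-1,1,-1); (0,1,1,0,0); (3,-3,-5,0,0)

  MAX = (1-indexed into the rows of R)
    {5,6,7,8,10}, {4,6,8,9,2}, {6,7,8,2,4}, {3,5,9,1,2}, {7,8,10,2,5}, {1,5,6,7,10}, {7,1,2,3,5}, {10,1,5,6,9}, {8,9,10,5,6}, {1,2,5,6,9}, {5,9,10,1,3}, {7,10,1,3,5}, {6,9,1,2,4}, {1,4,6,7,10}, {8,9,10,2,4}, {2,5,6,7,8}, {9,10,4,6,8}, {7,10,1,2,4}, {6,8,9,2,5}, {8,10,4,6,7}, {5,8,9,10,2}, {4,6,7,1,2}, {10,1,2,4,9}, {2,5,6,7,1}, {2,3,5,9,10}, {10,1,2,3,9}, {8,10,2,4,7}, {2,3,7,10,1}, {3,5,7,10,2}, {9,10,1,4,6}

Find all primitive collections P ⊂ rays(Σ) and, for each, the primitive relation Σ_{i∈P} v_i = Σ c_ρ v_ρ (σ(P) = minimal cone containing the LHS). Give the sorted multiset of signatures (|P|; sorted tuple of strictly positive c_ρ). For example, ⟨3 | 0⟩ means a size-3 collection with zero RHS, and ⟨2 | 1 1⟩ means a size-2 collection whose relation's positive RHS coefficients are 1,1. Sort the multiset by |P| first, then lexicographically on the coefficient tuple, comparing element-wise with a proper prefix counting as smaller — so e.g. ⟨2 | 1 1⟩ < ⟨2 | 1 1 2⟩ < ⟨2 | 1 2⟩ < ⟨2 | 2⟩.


The 8 primitive collections of Σ (r=10, n=5):

  {3,6}:  v_{3} + v_{6} = 0  →  sig = ⟨2 | 0⟩
  {7,9}:  v_{7} + v_{9} = 0  →  sig = ⟨2 | 0⟩
  {1,8}:  v_{1} + v_{8} = v_{6}  →  sig = ⟨2 | 1⟩
  {4,5}:  v_{4} + v_{5} = v_{8}  →  sig = ⟨2 | 1⟩
  {3,4}:  v_{3} + v_{4} = v_{2} + v_{10}  →  sig = ⟨2 | 1 1⟩
  {3,8}:  v_{3} + v_{8} = v_{2} + v_{5} + v_{10}  →  sig = ⟨2 | 1 1 1⟩
  {2,6,10}:  v_{2} + v_{6} + v_{10} = v_{4}  →  sig = ⟨3 | 1⟩
  {1,2,5,10}:  v_{1} + v_{2} + v_{5} + v_{10} = 0  →  sig = ⟨4 | 0⟩

Signatures (|P|; sorted positive RHS coefficients), sorted:
    |P|=2: 6 collections, coeffs (), (), (1), (1), (1,1), (1,1,1)
    |P|=3: 1 collection, coeffs (1)
    |P|=4: 1 collection, coeffs ()


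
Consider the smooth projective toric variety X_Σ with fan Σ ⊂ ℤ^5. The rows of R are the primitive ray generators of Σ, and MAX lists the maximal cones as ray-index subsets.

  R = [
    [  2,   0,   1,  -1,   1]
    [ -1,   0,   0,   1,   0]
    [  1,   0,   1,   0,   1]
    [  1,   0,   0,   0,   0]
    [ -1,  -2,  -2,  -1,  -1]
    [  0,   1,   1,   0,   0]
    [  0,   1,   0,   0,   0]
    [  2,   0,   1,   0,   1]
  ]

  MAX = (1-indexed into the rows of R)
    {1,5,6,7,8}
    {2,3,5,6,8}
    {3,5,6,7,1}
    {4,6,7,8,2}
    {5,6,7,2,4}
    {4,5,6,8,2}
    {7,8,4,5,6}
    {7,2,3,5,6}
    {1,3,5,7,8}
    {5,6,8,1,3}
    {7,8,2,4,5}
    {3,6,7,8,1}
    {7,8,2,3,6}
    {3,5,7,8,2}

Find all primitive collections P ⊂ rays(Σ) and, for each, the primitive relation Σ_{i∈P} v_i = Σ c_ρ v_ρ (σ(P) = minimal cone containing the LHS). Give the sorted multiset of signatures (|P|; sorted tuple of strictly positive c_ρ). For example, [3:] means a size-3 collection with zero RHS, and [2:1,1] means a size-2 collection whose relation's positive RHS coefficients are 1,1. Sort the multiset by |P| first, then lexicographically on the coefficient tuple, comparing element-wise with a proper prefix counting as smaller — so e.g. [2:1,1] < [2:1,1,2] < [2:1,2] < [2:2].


5 collections generate NE(X_Σ); each relation:

  {1,2}:  v_{1} + v_{2} = v_{3}  ⇒ sig = [2:1]
  {3,4}:  v_{3} + v_{4} = v_{8}  ⇒ sig = [2:1]
  {1,4}:  v_{1} + v_{4} = v_{5} + v_{6} + v_{7} + 2·v_{8}  ⇒ sig = [2:1,1,1,2]
  {2,5,6,7,8}:  v_{2} + v_{5} + v_{6} + v_{7} + v_{8} = 0  ⇒ sig = [5:]
  {3,5,6,7,8}:  v_{3} + v_{5} + v_{6} + v_{7} + v_{8} = v_{1}  ⇒ sig = [5:1]

Signatures (|P|; sorted positive RHS coefficients), sorted:
    |P|=2: 3 collections, coeffs (1), (1), (1,1,1,2)
    |P|=5: 2 collections, coeffs (), (1)


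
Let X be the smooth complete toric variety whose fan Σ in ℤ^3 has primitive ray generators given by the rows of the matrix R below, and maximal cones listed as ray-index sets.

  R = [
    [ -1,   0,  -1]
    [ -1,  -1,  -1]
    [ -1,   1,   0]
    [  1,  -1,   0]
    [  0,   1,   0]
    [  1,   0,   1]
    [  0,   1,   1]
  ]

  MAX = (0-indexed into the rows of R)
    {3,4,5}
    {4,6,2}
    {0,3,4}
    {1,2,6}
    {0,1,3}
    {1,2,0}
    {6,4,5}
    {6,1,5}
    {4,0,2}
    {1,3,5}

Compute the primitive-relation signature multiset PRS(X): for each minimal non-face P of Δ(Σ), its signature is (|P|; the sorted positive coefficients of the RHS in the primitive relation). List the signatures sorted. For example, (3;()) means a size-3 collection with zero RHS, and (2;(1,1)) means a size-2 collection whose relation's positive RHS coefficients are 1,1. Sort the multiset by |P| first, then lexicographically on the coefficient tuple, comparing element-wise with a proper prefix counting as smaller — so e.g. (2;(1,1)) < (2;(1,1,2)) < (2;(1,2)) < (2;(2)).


Primitive collections (6):

  P = {0,5}:  v_{0} + v_{5} = 0  ⟹  sig = (2;())
  P = {2,3}:  v_{2} + v_{3} = 0  ⟹  sig = (2;())
  P = {0,6}:  v_{0} + v_{6} = v_{2}  ⟹  sig = (2;(1))
  P = {1,4}:  v_{1} + v_{4} = v_{0}  ⟹  sig = (2;(1))
  P = {2,5}:  v_{2} + v_{5} = v_{6}  ⟹  sig = (2;(1))
  P = {3,6}:  v_{3} + v_{6} = v_{5}  ⟹  sig = (2;(1))

so the primitive-relation signature multiset is
[(2;()), (2;()), (2;(1)), (2;(1)), (2;(1)), (2;(1))]


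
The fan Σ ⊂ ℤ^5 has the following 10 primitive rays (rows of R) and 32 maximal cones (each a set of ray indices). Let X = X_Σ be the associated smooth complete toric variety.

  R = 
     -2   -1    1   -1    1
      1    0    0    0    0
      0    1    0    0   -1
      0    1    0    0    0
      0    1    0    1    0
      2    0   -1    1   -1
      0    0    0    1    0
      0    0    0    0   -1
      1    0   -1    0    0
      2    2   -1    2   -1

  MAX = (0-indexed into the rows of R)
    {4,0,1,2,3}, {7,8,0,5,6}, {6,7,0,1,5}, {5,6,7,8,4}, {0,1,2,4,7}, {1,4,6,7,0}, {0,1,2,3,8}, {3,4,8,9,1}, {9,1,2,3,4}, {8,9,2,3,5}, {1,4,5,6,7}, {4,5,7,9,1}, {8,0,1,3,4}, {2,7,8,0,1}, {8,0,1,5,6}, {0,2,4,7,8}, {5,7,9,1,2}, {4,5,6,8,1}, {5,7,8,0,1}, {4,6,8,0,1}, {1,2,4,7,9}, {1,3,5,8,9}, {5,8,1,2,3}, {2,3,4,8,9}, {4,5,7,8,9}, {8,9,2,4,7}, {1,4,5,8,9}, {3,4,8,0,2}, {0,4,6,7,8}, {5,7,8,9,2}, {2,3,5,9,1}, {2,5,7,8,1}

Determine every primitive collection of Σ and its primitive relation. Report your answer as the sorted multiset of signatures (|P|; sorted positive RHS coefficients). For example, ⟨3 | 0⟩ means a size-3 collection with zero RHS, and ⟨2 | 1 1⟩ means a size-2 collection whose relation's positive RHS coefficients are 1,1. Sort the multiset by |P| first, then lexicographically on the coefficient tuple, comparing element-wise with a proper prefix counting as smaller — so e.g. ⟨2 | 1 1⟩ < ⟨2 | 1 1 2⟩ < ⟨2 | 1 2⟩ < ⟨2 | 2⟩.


Primitive collections (15):

  P = {0,9}:  v_{0} + v_{9} = v_{4}  so sig = ⟨2 | 1⟩
  P = {3,6}:  v_{3} + v_{6} = v_{4}  so sig = ⟨2 | 1⟩
  P = {3,7}:  v_{3} + v_{7} = v_{2}  so sig = ⟨2 | 1⟩
  P = {2,6}:  v_{2} + v_{6} = v_{4} + v_{7}  so sig = ⟨2 | 1 1⟩
  P = {6,9}:  v_{6} + v_{9} = 2·v_{4} + v_{5}  so sig = ⟨2 | 1 2⟩
  P = {0,3,5}:  v_{0} + v_{3} + v_{5} = 0  so sig = ⟨3 | 0⟩
  P = {0,2,5}:  v_{0} + v_{2} + v_{5} = v_{7}  so sig = ⟨3 | 1⟩
  P = {0,4,5}:  v_{0} + v_{4} + v_{5} = v_{6}  so sig = ⟨3 | 1⟩
  P = {3,4,5}:  v_{3} + v_{4} + v_{5} = v_{9}  so sig = ⟨3 | 1⟩
  P = {2,4,5}:  v_{2} + v_{4} + v_{5} = v_{7} + v_{9}  so sig = ⟨3 | 1 1⟩
  P = {1,6,7,8}:  v_{1} + v_{6} + v_{7} + v_{8} = v_{5}  so sig = ⟨4 | 1⟩
  P = {1,4,7,8}:  v_{1} + v_{4} + v_{7} + v_{8} = v_{3} + v_{5}  so sig = ⟨4 | 1 1⟩
  P = {1,2,4,8}:  v_{1} + v_{2} + v_{4} + v_{8} = 2·v_{3} + v_{5}  so sig = ⟨4 | 1 2⟩
  P = {1,7,8,9}:  v_{1} + v_{7} + v_{8} + v_{9} = 2·v_{3} + 2·v_{5}  so sig = ⟨4 | 2 2⟩
  P = {1,2,8,9}:  v_{1} + v_{2} + v_{8} + v_{9} = 3·v_{3} + 2·v_{5}  so sig = ⟨4 | 2 3⟩

Hence PRS(X_Σ) =
    ⟨2 | 1⟩
    ⟨2 | 1⟩
    ⟨2 | 1⟩
    ⟨2 | 1 1⟩
    ⟨2 | 1 2⟩
    ⟨3 | 0⟩
    ⟨3 | 1⟩
    ⟨3 | 1⟩
    ⟨3 | 1⟩
    ⟨3 | 1 1⟩
    ⟨4 | 1⟩
    ⟨4 | 1 1⟩
    ⟨4 | 1 2⟩
    ⟨4 | 2 2⟩
    ⟨4 | 2 3⟩


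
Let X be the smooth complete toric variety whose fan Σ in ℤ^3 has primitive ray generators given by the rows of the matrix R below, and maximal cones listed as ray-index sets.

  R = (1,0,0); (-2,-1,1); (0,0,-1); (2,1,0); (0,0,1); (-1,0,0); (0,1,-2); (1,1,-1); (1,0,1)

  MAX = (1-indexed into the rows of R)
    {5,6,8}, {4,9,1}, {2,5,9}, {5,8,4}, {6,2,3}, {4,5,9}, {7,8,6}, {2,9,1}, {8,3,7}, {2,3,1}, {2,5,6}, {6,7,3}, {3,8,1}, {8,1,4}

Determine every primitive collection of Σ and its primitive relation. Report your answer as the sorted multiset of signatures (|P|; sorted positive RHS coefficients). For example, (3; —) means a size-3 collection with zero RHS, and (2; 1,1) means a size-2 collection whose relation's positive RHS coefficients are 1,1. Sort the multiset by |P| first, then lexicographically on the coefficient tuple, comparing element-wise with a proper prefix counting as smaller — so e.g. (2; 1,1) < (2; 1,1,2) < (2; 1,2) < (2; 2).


Σ has 16 primitive collections:

  {1,6}:  v_{1} + v_{6} = 0  →  sig = (2; —)
  {3,5}:  v_{3} + v_{5} = 0  →  sig = (2; —)
  {1,5}:  v_{1} + v_{5} = v_{9}  →  sig = (2; 1)
  {2,4}:  v_{2} + v_{4} = v_{5}  →  sig = (2; 1)
  {2,8}:  v_{2} + v_{8} = v_{6}  →  sig = (2; 1)
  {3,9}:  v_{3} + v_{9} = v_{1}  →  sig = (2; 1)
  {6,9}:  v_{6} + v_{9} = v_{5}  →  sig = (2; 1)
  {7,9}:  v_{7} + v_{9} = v_{8}  →  sig = (2; 1)
  {8,9}:  v_{8} + v_{9} = v_{4}  →  sig = (2; 1)
  {1,7}:  v_{1} + v_{7} = v_{3} + v_{8}  →  sig = (2; 1,1)
  {3,4}:  v_{3} + v_{4} = v_{1} + v_{8}  →  sig = (2; 1,1)
  {4,6}:  v_{4} + v_{6} = v_{5} + v_{8}  →  sig = (2; 1,1)
  {5,7}:  v_{5} + v_{7} = v_{6} + v_{8}  →  sig = (2; 1,1)
  {2,7}:  v_{2} + v_{7} = v_{3} + 2·v_{6}  →  sig = (2; 1,2)
  {4,7}:  v_{4} + v_{7} = 2·v_{8}  →  sig = (2; 2)
  {3,6,8}:  v_{3} + v_{6} + v_{8} = v_{7}  →  sig = (3; 1)

Sorted signature multiset PRS(X):
    |P|=2: 15 collections, coeffs (), (), (1), (1), (1), (1), (1), (1), (1), (1,1), (1,1), (1,1), (1,1), (1,2), (2)
    |P|=3: 1 collection, coeffs (1)


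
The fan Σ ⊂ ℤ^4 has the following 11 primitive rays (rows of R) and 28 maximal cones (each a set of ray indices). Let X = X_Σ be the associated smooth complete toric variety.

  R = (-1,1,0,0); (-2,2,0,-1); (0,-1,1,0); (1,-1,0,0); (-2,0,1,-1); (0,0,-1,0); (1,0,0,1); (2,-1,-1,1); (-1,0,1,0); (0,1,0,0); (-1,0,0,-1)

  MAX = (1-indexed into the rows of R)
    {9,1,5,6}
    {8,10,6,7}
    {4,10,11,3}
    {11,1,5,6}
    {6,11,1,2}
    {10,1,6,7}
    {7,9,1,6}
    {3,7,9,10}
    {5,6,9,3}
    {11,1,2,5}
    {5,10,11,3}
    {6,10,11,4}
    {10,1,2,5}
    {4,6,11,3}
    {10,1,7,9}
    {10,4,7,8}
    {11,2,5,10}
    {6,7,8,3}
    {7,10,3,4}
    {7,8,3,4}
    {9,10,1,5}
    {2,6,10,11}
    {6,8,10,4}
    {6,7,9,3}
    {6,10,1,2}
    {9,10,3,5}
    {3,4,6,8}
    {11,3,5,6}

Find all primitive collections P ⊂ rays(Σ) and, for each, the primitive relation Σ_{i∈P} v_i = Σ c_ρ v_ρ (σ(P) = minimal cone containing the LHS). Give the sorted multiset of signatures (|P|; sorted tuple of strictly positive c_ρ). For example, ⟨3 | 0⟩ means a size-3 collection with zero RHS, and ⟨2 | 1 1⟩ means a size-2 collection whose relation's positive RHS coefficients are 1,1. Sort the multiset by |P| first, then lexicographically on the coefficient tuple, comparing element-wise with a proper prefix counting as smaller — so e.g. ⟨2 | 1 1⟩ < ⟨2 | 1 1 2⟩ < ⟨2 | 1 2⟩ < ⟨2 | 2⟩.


23 minimal non-faces of Δ(Σ) (on 11 rays):

  • {1,4}:  v_{1} + v_{4} = 0 ; sig = ⟨2 | 0⟩
  • {7,11}:  v_{7} + v_{11} = 0 ; sig = ⟨2 | 0⟩
  • {1,3}:  v_{1} + v_{3} = v_{9} ; sig = ⟨2 | 1⟩
  • {4,9}:  v_{4} + v_{9} = v_{3} ; sig = ⟨2 | 1⟩
  • {5,7}:  v_{5} + v_{7} = v_{9} ; sig = ⟨2 | 1⟩
  • {9,11}:  v_{9} + v_{11} = v_{5} ; sig = ⟨2 | 1⟩
  • {1,8}:  v_{1} + v_{8} = v_{6} + v_{7} ; sig = ⟨2 | 1 1⟩
  • {2,3}:  v_{2} + v_{3} = v_{5} + v_{10} ; sig = ⟨2 | 1 1⟩
  • {2,4}:  v_{2} + v_{4} = v_{10} + v_{11} ; sig = ⟨2 | 1 1⟩
  • {2,7}:  v_{2} + v_{7} = v_{1} + v_{10} ; sig = ⟨2 | 1 1⟩
  • {2,8}:  v_{2} + v_{8} = v_{6} + v_{10} ; sig = ⟨2 | 1 1⟩
  • {4,5}:  v_{4} + v_{5} = v_{3} + v_{11} ; sig = ⟨2 | 1 1⟩
  • {5,8}:  v_{5} + v_{8} = v_{3} + v_{6} ; sig = ⟨2 | 1 1⟩
  • {8,11}:  v_{8} + v_{11} = v_{4} + v_{6} ; sig = ⟨2 | 1 1⟩
  • {2,9}:  v_{2} + v_{9} = v_{1} + v_{5} + v_{10} ; sig = ⟨2 | 1 1 1⟩
  • {8,9}:  v_{8} + v_{9} = v_{3} + v_{6} + v_{7} ; sig = ⟨2 | 1 1 1⟩
  • {3,6,10}:  v_{3} + v_{6} + v_{10} = 0 ; sig = ⟨3 | 0⟩
  • {1,10,11}:  v_{1} + v_{10} + v_{11} = v_{2} ; sig = ⟨3 | 1⟩
  • {4,6,7}:  v_{4} + v_{6} + v_{7} = v_{8} ; sig = ⟨3 | 1⟩
  • {6,9,10}:  v_{6} + v_{9} + v_{10} = v_{1} ; sig = ⟨3 | 1⟩
  • {3,8,10}:  v_{3} + v_{8} + v_{10} = v_{4} + v_{7} ; sig = ⟨3 | 1 1⟩
  • {5,6,10}:  v_{5} + v_{6} + v_{10} = v_{1} + v_{11} ; sig = ⟨3 | 1 1⟩
  • {2,5,6}:  v_{2} + v_{5} + v_{6} = 2·v_{1} + 2·v_{11} ; sig = ⟨3 | 2 2⟩

Hence PRS(X_Σ) =
    |P|=2: 16 collections, coeffs (), (), (1), (1), (1), (1), (1,1), (1,1), (1,1), (1,1), (1,1), (1,1), (1,1), (1,1), (1,1,1), (1,1,1)
    |P|=3: 7 collections, coeffs (), (1), (1), (1), (1,1), (1,1), (2,2)
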